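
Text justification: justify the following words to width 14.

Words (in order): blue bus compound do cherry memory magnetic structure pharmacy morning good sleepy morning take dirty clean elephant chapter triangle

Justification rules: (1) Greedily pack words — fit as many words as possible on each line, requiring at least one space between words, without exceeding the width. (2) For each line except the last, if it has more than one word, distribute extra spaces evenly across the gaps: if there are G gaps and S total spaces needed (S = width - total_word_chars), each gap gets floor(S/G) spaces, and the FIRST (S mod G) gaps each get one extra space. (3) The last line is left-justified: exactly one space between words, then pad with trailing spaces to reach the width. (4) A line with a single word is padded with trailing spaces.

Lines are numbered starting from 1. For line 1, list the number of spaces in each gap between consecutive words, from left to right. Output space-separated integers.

Answer: 7

Derivation:
Line 1: ['blue', 'bus'] (min_width=8, slack=6)
Line 2: ['compound', 'do'] (min_width=11, slack=3)
Line 3: ['cherry', 'memory'] (min_width=13, slack=1)
Line 4: ['magnetic'] (min_width=8, slack=6)
Line 5: ['structure'] (min_width=9, slack=5)
Line 6: ['pharmacy'] (min_width=8, slack=6)
Line 7: ['morning', 'good'] (min_width=12, slack=2)
Line 8: ['sleepy', 'morning'] (min_width=14, slack=0)
Line 9: ['take', 'dirty'] (min_width=10, slack=4)
Line 10: ['clean', 'elephant'] (min_width=14, slack=0)
Line 11: ['chapter'] (min_width=7, slack=7)
Line 12: ['triangle'] (min_width=8, slack=6)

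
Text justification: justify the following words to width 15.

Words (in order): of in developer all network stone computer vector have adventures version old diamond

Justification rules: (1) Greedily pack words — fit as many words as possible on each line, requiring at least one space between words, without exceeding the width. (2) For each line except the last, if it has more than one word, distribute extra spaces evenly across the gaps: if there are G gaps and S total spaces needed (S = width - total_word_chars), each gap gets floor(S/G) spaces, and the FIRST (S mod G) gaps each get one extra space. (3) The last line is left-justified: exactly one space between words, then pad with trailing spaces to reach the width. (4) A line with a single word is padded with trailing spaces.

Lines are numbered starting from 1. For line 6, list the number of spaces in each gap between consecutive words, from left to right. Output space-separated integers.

Line 1: ['of', 'in', 'developer'] (min_width=15, slack=0)
Line 2: ['all', 'network'] (min_width=11, slack=4)
Line 3: ['stone', 'computer'] (min_width=14, slack=1)
Line 4: ['vector', 'have'] (min_width=11, slack=4)
Line 5: ['adventures'] (min_width=10, slack=5)
Line 6: ['version', 'old'] (min_width=11, slack=4)
Line 7: ['diamond'] (min_width=7, slack=8)

Answer: 5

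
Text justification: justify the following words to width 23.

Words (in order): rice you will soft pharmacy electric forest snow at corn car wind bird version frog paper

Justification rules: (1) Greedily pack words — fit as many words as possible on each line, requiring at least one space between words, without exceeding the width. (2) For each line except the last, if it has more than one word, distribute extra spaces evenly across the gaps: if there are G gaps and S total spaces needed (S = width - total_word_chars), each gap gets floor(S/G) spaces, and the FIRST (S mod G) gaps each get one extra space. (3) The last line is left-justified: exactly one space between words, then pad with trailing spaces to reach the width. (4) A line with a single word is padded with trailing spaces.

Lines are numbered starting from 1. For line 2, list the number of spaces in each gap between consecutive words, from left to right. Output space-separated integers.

Answer: 7

Derivation:
Line 1: ['rice', 'you', 'will', 'soft'] (min_width=18, slack=5)
Line 2: ['pharmacy', 'electric'] (min_width=17, slack=6)
Line 3: ['forest', 'snow', 'at', 'corn', 'car'] (min_width=23, slack=0)
Line 4: ['wind', 'bird', 'version', 'frog'] (min_width=22, slack=1)
Line 5: ['paper'] (min_width=5, slack=18)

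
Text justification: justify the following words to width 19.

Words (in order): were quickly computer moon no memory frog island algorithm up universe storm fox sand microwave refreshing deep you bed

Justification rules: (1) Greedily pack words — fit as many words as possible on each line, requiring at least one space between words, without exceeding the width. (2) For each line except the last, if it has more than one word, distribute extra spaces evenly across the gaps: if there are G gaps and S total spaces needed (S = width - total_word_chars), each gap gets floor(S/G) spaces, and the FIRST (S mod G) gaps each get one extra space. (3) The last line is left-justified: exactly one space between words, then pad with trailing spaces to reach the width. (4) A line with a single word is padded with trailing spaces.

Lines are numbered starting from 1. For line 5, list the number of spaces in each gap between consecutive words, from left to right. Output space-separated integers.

Line 1: ['were', 'quickly'] (min_width=12, slack=7)
Line 2: ['computer', 'moon', 'no'] (min_width=16, slack=3)
Line 3: ['memory', 'frog', 'island'] (min_width=18, slack=1)
Line 4: ['algorithm', 'up'] (min_width=12, slack=7)
Line 5: ['universe', 'storm', 'fox'] (min_width=18, slack=1)
Line 6: ['sand', 'microwave'] (min_width=14, slack=5)
Line 7: ['refreshing', 'deep', 'you'] (min_width=19, slack=0)
Line 8: ['bed'] (min_width=3, slack=16)

Answer: 2 1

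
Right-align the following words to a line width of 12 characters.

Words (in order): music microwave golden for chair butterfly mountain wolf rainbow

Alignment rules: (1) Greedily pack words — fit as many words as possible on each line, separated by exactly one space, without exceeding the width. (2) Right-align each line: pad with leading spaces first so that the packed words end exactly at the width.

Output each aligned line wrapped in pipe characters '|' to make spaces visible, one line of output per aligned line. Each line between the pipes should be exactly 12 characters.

Answer: |       music|
|   microwave|
|  golden for|
|       chair|
|   butterfly|
|    mountain|
|wolf rainbow|

Derivation:
Line 1: ['music'] (min_width=5, slack=7)
Line 2: ['microwave'] (min_width=9, slack=3)
Line 3: ['golden', 'for'] (min_width=10, slack=2)
Line 4: ['chair'] (min_width=5, slack=7)
Line 5: ['butterfly'] (min_width=9, slack=3)
Line 6: ['mountain'] (min_width=8, slack=4)
Line 7: ['wolf', 'rainbow'] (min_width=12, slack=0)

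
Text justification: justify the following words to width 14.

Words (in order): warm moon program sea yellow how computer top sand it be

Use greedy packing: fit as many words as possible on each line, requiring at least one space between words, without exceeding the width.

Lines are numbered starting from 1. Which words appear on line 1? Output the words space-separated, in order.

Line 1: ['warm', 'moon'] (min_width=9, slack=5)
Line 2: ['program', 'sea'] (min_width=11, slack=3)
Line 3: ['yellow', 'how'] (min_width=10, slack=4)
Line 4: ['computer', 'top'] (min_width=12, slack=2)
Line 5: ['sand', 'it', 'be'] (min_width=10, slack=4)

Answer: warm moon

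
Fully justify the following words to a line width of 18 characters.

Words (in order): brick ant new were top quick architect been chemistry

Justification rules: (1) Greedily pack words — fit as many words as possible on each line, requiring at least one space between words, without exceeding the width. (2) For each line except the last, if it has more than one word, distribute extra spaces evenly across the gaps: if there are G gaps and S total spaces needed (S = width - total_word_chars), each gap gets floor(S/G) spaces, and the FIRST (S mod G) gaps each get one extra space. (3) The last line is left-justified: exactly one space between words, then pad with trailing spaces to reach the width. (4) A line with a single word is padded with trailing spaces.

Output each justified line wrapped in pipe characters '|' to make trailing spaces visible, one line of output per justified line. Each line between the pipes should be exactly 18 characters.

Line 1: ['brick', 'ant', 'new', 'were'] (min_width=18, slack=0)
Line 2: ['top', 'quick'] (min_width=9, slack=9)
Line 3: ['architect', 'been'] (min_width=14, slack=4)
Line 4: ['chemistry'] (min_width=9, slack=9)

Answer: |brick ant new were|
|top          quick|
|architect     been|
|chemistry         |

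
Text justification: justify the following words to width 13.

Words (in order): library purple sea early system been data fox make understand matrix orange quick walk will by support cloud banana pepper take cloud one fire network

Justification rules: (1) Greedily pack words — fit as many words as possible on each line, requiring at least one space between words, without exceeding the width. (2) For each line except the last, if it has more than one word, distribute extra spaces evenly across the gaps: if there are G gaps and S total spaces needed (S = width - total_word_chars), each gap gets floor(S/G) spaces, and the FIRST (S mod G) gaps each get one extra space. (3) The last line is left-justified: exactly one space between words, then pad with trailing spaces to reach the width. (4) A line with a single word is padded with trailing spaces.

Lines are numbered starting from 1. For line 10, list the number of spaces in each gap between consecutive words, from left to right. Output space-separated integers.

Answer: 1

Derivation:
Line 1: ['library'] (min_width=7, slack=6)
Line 2: ['purple', 'sea'] (min_width=10, slack=3)
Line 3: ['early', 'system'] (min_width=12, slack=1)
Line 4: ['been', 'data', 'fox'] (min_width=13, slack=0)
Line 5: ['make'] (min_width=4, slack=9)
Line 6: ['understand'] (min_width=10, slack=3)
Line 7: ['matrix', 'orange'] (min_width=13, slack=0)
Line 8: ['quick', 'walk'] (min_width=10, slack=3)
Line 9: ['will', 'by'] (min_width=7, slack=6)
Line 10: ['support', 'cloud'] (min_width=13, slack=0)
Line 11: ['banana', 'pepper'] (min_width=13, slack=0)
Line 12: ['take', 'cloud'] (min_width=10, slack=3)
Line 13: ['one', 'fire'] (min_width=8, slack=5)
Line 14: ['network'] (min_width=7, slack=6)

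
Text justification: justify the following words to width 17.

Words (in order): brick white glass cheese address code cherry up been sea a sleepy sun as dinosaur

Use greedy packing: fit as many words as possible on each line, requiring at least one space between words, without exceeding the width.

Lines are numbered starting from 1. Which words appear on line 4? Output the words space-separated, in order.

Answer: been sea a sleepy

Derivation:
Line 1: ['brick', 'white', 'glass'] (min_width=17, slack=0)
Line 2: ['cheese', 'address'] (min_width=14, slack=3)
Line 3: ['code', 'cherry', 'up'] (min_width=14, slack=3)
Line 4: ['been', 'sea', 'a', 'sleepy'] (min_width=17, slack=0)
Line 5: ['sun', 'as', 'dinosaur'] (min_width=15, slack=2)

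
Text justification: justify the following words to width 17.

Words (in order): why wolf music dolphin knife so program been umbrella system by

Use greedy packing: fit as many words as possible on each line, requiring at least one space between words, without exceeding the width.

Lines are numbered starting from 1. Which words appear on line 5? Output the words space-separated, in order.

Answer: by

Derivation:
Line 1: ['why', 'wolf', 'music'] (min_width=14, slack=3)
Line 2: ['dolphin', 'knife', 'so'] (min_width=16, slack=1)
Line 3: ['program', 'been'] (min_width=12, slack=5)
Line 4: ['umbrella', 'system'] (min_width=15, slack=2)
Line 5: ['by'] (min_width=2, slack=15)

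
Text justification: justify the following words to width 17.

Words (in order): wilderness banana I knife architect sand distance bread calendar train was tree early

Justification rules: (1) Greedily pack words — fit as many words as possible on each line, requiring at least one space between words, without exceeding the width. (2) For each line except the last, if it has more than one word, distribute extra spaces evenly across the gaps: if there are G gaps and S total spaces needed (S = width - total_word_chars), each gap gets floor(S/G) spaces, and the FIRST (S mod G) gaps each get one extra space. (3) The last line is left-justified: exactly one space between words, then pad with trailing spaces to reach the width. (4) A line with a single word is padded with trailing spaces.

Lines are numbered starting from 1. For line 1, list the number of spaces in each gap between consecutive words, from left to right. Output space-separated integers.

Answer: 1

Derivation:
Line 1: ['wilderness', 'banana'] (min_width=17, slack=0)
Line 2: ['I', 'knife', 'architect'] (min_width=17, slack=0)
Line 3: ['sand', 'distance'] (min_width=13, slack=4)
Line 4: ['bread', 'calendar'] (min_width=14, slack=3)
Line 5: ['train', 'was', 'tree'] (min_width=14, slack=3)
Line 6: ['early'] (min_width=5, slack=12)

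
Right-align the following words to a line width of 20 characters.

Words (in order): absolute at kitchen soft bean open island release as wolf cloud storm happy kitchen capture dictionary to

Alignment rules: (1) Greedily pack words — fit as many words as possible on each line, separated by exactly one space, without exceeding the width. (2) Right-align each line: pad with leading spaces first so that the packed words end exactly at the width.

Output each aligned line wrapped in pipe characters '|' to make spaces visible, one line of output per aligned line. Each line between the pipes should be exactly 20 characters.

Line 1: ['absolute', 'at', 'kitchen'] (min_width=19, slack=1)
Line 2: ['soft', 'bean', 'open'] (min_width=14, slack=6)
Line 3: ['island', 'release', 'as'] (min_width=17, slack=3)
Line 4: ['wolf', 'cloud', 'storm'] (min_width=16, slack=4)
Line 5: ['happy', 'kitchen'] (min_width=13, slack=7)
Line 6: ['capture', 'dictionary'] (min_width=18, slack=2)
Line 7: ['to'] (min_width=2, slack=18)

Answer: | absolute at kitchen|
|      soft bean open|
|   island release as|
|    wolf cloud storm|
|       happy kitchen|
|  capture dictionary|
|                  to|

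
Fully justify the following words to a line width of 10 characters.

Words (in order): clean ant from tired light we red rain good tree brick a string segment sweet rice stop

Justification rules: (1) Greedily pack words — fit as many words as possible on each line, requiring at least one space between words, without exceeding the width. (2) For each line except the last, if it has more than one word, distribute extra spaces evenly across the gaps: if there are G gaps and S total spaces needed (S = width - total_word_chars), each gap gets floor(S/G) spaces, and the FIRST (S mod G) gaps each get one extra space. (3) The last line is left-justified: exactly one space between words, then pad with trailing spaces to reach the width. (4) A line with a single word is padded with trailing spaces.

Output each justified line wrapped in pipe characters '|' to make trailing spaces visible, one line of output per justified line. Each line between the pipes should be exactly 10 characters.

Answer: |clean  ant|
|from tired|
|light   we|
|red   rain|
|good  tree|
|brick    a|
|string    |
|segment   |
|sweet rice|
|stop      |

Derivation:
Line 1: ['clean', 'ant'] (min_width=9, slack=1)
Line 2: ['from', 'tired'] (min_width=10, slack=0)
Line 3: ['light', 'we'] (min_width=8, slack=2)
Line 4: ['red', 'rain'] (min_width=8, slack=2)
Line 5: ['good', 'tree'] (min_width=9, slack=1)
Line 6: ['brick', 'a'] (min_width=7, slack=3)
Line 7: ['string'] (min_width=6, slack=4)
Line 8: ['segment'] (min_width=7, slack=3)
Line 9: ['sweet', 'rice'] (min_width=10, slack=0)
Line 10: ['stop'] (min_width=4, slack=6)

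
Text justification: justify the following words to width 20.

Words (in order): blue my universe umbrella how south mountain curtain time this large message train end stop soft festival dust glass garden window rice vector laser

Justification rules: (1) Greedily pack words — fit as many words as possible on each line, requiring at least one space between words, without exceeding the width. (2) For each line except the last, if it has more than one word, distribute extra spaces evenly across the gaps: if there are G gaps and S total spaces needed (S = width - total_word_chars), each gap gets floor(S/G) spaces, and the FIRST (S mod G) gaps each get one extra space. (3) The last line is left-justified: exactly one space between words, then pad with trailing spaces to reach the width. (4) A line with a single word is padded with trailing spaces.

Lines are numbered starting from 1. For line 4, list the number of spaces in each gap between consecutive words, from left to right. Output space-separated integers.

Answer: 4 3

Derivation:
Line 1: ['blue', 'my', 'universe'] (min_width=16, slack=4)
Line 2: ['umbrella', 'how', 'south'] (min_width=18, slack=2)
Line 3: ['mountain', 'curtain'] (min_width=16, slack=4)
Line 4: ['time', 'this', 'large'] (min_width=15, slack=5)
Line 5: ['message', 'train', 'end'] (min_width=17, slack=3)
Line 6: ['stop', 'soft', 'festival'] (min_width=18, slack=2)
Line 7: ['dust', 'glass', 'garden'] (min_width=17, slack=3)
Line 8: ['window', 'rice', 'vector'] (min_width=18, slack=2)
Line 9: ['laser'] (min_width=5, slack=15)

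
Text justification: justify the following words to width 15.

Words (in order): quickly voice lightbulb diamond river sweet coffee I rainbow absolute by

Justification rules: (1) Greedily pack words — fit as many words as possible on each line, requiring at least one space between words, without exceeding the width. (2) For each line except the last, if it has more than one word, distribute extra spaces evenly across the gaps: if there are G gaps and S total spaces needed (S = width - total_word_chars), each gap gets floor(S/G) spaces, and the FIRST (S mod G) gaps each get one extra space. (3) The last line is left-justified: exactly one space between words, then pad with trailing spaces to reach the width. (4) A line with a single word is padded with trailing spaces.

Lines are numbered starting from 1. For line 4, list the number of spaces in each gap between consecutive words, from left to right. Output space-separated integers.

Answer: 2 1

Derivation:
Line 1: ['quickly', 'voice'] (min_width=13, slack=2)
Line 2: ['lightbulb'] (min_width=9, slack=6)
Line 3: ['diamond', 'river'] (min_width=13, slack=2)
Line 4: ['sweet', 'coffee', 'I'] (min_width=14, slack=1)
Line 5: ['rainbow'] (min_width=7, slack=8)
Line 6: ['absolute', 'by'] (min_width=11, slack=4)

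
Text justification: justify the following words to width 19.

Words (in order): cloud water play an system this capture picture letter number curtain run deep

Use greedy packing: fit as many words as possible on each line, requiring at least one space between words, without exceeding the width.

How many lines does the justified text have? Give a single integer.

Answer: 5

Derivation:
Line 1: ['cloud', 'water', 'play', 'an'] (min_width=19, slack=0)
Line 2: ['system', 'this', 'capture'] (min_width=19, slack=0)
Line 3: ['picture', 'letter'] (min_width=14, slack=5)
Line 4: ['number', 'curtain', 'run'] (min_width=18, slack=1)
Line 5: ['deep'] (min_width=4, slack=15)
Total lines: 5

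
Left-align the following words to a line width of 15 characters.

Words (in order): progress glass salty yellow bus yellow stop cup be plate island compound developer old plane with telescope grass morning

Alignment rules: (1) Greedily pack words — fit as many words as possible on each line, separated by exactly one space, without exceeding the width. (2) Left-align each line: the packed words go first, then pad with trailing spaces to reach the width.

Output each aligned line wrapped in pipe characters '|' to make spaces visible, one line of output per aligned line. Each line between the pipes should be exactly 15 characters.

Answer: |progress glass |
|salty yellow   |
|bus yellow stop|
|cup be plate   |
|island compound|
|developer old  |
|plane with     |
|telescope grass|
|morning        |

Derivation:
Line 1: ['progress', 'glass'] (min_width=14, slack=1)
Line 2: ['salty', 'yellow'] (min_width=12, slack=3)
Line 3: ['bus', 'yellow', 'stop'] (min_width=15, slack=0)
Line 4: ['cup', 'be', 'plate'] (min_width=12, slack=3)
Line 5: ['island', 'compound'] (min_width=15, slack=0)
Line 6: ['developer', 'old'] (min_width=13, slack=2)
Line 7: ['plane', 'with'] (min_width=10, slack=5)
Line 8: ['telescope', 'grass'] (min_width=15, slack=0)
Line 9: ['morning'] (min_width=7, slack=8)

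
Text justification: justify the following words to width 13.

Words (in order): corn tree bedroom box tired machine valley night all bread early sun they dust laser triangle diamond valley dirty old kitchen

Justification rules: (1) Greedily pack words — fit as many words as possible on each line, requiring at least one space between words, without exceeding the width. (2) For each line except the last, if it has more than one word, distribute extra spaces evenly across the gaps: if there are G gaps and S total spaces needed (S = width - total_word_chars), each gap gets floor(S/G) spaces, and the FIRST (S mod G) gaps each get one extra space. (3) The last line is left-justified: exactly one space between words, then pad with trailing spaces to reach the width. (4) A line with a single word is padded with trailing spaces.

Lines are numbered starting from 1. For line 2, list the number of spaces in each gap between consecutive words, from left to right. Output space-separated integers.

Answer: 3

Derivation:
Line 1: ['corn', 'tree'] (min_width=9, slack=4)
Line 2: ['bedroom', 'box'] (min_width=11, slack=2)
Line 3: ['tired', 'machine'] (min_width=13, slack=0)
Line 4: ['valley', 'night'] (min_width=12, slack=1)
Line 5: ['all', 'bread'] (min_width=9, slack=4)
Line 6: ['early', 'sun'] (min_width=9, slack=4)
Line 7: ['they', 'dust'] (min_width=9, slack=4)
Line 8: ['laser'] (min_width=5, slack=8)
Line 9: ['triangle'] (min_width=8, slack=5)
Line 10: ['diamond'] (min_width=7, slack=6)
Line 11: ['valley', 'dirty'] (min_width=12, slack=1)
Line 12: ['old', 'kitchen'] (min_width=11, slack=2)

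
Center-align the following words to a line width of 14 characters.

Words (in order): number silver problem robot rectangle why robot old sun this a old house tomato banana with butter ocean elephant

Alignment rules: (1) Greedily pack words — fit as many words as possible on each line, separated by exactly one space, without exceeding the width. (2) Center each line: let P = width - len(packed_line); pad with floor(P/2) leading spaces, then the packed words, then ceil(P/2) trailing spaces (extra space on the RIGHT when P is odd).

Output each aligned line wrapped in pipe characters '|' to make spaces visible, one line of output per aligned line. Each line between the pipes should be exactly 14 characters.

Answer: |number silver |
|problem robot |
|rectangle why |
|robot old sun |
|  this a old  |
| house tomato |
| banana with  |
| butter ocean |
|   elephant   |

Derivation:
Line 1: ['number', 'silver'] (min_width=13, slack=1)
Line 2: ['problem', 'robot'] (min_width=13, slack=1)
Line 3: ['rectangle', 'why'] (min_width=13, slack=1)
Line 4: ['robot', 'old', 'sun'] (min_width=13, slack=1)
Line 5: ['this', 'a', 'old'] (min_width=10, slack=4)
Line 6: ['house', 'tomato'] (min_width=12, slack=2)
Line 7: ['banana', 'with'] (min_width=11, slack=3)
Line 8: ['butter', 'ocean'] (min_width=12, slack=2)
Line 9: ['elephant'] (min_width=8, slack=6)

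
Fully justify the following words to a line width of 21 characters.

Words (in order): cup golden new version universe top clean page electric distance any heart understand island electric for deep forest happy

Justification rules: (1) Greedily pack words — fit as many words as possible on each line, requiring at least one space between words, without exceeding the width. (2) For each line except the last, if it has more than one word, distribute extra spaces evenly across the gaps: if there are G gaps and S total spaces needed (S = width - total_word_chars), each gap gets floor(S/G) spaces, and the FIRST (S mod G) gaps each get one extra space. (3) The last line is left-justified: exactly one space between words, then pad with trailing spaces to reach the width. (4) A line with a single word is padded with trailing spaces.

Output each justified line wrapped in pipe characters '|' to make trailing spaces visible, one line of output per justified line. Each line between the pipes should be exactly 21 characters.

Line 1: ['cup', 'golden', 'new'] (min_width=14, slack=7)
Line 2: ['version', 'universe', 'top'] (min_width=20, slack=1)
Line 3: ['clean', 'page', 'electric'] (min_width=19, slack=2)
Line 4: ['distance', 'any', 'heart'] (min_width=18, slack=3)
Line 5: ['understand', 'island'] (min_width=17, slack=4)
Line 6: ['electric', 'for', 'deep'] (min_width=17, slack=4)
Line 7: ['forest', 'happy'] (min_width=12, slack=9)

Answer: |cup     golden    new|
|version  universe top|
|clean  page  electric|
|distance   any  heart|
|understand     island|
|electric   for   deep|
|forest happy         |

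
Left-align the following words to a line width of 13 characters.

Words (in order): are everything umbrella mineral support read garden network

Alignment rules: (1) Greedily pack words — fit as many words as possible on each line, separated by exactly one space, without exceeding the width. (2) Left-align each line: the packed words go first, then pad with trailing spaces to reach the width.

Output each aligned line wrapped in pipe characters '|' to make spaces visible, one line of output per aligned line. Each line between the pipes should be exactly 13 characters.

Answer: |are          |
|everything   |
|umbrella     |
|mineral      |
|support read |
|garden       |
|network      |

Derivation:
Line 1: ['are'] (min_width=3, slack=10)
Line 2: ['everything'] (min_width=10, slack=3)
Line 3: ['umbrella'] (min_width=8, slack=5)
Line 4: ['mineral'] (min_width=7, slack=6)
Line 5: ['support', 'read'] (min_width=12, slack=1)
Line 6: ['garden'] (min_width=6, slack=7)
Line 7: ['network'] (min_width=7, slack=6)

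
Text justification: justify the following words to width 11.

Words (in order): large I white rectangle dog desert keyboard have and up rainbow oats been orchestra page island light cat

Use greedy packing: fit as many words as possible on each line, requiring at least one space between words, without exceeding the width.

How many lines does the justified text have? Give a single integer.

Answer: 11

Derivation:
Line 1: ['large', 'I'] (min_width=7, slack=4)
Line 2: ['white'] (min_width=5, slack=6)
Line 3: ['rectangle'] (min_width=9, slack=2)
Line 4: ['dog', 'desert'] (min_width=10, slack=1)
Line 5: ['keyboard'] (min_width=8, slack=3)
Line 6: ['have', 'and', 'up'] (min_width=11, slack=0)
Line 7: ['rainbow'] (min_width=7, slack=4)
Line 8: ['oats', 'been'] (min_width=9, slack=2)
Line 9: ['orchestra'] (min_width=9, slack=2)
Line 10: ['page', 'island'] (min_width=11, slack=0)
Line 11: ['light', 'cat'] (min_width=9, slack=2)
Total lines: 11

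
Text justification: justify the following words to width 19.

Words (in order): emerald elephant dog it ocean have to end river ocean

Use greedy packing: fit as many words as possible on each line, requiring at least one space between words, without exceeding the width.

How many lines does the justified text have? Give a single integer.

Answer: 3

Derivation:
Line 1: ['emerald', 'elephant'] (min_width=16, slack=3)
Line 2: ['dog', 'it', 'ocean', 'have'] (min_width=17, slack=2)
Line 3: ['to', 'end', 'river', 'ocean'] (min_width=18, slack=1)
Total lines: 3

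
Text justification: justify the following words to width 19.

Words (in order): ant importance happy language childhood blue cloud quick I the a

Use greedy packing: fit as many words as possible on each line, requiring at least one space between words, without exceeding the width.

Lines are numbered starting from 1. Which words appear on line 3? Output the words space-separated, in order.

Line 1: ['ant', 'importance'] (min_width=14, slack=5)
Line 2: ['happy', 'language'] (min_width=14, slack=5)
Line 3: ['childhood', 'blue'] (min_width=14, slack=5)
Line 4: ['cloud', 'quick', 'I', 'the', 'a'] (min_width=19, slack=0)

Answer: childhood blue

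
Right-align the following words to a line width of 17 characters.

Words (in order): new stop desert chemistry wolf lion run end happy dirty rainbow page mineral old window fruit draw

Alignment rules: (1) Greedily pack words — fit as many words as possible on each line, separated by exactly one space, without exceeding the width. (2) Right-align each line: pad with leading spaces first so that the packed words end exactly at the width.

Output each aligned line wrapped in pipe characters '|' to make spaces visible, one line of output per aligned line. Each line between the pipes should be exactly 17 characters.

Answer: |  new stop desert|
|   chemistry wolf|
|     lion run end|
|      happy dirty|
|     rainbow page|
|      mineral old|
|window fruit draw|

Derivation:
Line 1: ['new', 'stop', 'desert'] (min_width=15, slack=2)
Line 2: ['chemistry', 'wolf'] (min_width=14, slack=3)
Line 3: ['lion', 'run', 'end'] (min_width=12, slack=5)
Line 4: ['happy', 'dirty'] (min_width=11, slack=6)
Line 5: ['rainbow', 'page'] (min_width=12, slack=5)
Line 6: ['mineral', 'old'] (min_width=11, slack=6)
Line 7: ['window', 'fruit', 'draw'] (min_width=17, slack=0)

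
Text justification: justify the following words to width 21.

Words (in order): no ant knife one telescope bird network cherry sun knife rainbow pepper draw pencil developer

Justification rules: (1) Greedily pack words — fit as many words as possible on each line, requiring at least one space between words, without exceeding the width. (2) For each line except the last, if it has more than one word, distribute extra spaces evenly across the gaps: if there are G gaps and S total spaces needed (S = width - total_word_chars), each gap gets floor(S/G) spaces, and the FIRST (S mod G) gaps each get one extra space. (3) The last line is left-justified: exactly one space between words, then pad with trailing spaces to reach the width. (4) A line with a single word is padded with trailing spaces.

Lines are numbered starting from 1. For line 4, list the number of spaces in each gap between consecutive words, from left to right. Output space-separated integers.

Answer: 2 1

Derivation:
Line 1: ['no', 'ant', 'knife', 'one'] (min_width=16, slack=5)
Line 2: ['telescope', 'bird'] (min_width=14, slack=7)
Line 3: ['network', 'cherry', 'sun'] (min_width=18, slack=3)
Line 4: ['knife', 'rainbow', 'pepper'] (min_width=20, slack=1)
Line 5: ['draw', 'pencil', 'developer'] (min_width=21, slack=0)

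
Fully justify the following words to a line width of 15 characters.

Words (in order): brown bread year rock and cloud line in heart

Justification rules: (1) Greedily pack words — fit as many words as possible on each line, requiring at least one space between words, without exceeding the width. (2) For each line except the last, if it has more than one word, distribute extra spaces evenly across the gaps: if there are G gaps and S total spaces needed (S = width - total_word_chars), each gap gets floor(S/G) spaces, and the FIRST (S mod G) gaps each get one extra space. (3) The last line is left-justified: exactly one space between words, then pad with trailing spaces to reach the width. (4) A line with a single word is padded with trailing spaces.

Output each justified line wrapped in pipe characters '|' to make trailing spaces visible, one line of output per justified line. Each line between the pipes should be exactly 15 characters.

Line 1: ['brown', 'bread'] (min_width=11, slack=4)
Line 2: ['year', 'rock', 'and'] (min_width=13, slack=2)
Line 3: ['cloud', 'line', 'in'] (min_width=13, slack=2)
Line 4: ['heart'] (min_width=5, slack=10)

Answer: |brown     bread|
|year  rock  and|
|cloud  line  in|
|heart          |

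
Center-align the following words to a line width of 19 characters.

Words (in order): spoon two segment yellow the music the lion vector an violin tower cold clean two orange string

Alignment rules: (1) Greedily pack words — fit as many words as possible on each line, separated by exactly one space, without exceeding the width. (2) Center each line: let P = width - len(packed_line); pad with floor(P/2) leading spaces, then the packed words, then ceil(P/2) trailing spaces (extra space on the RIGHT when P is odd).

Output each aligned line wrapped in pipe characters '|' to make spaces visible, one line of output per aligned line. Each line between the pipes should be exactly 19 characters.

Answer: | spoon two segment |
| yellow the music  |
|the lion vector an |
| violin tower cold |
| clean two orange  |
|      string       |

Derivation:
Line 1: ['spoon', 'two', 'segment'] (min_width=17, slack=2)
Line 2: ['yellow', 'the', 'music'] (min_width=16, slack=3)
Line 3: ['the', 'lion', 'vector', 'an'] (min_width=18, slack=1)
Line 4: ['violin', 'tower', 'cold'] (min_width=17, slack=2)
Line 5: ['clean', 'two', 'orange'] (min_width=16, slack=3)
Line 6: ['string'] (min_width=6, slack=13)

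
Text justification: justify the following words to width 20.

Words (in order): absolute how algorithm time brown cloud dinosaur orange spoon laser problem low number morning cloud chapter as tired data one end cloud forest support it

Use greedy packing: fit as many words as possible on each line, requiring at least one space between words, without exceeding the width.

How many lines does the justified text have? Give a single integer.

Line 1: ['absolute', 'how'] (min_width=12, slack=8)
Line 2: ['algorithm', 'time', 'brown'] (min_width=20, slack=0)
Line 3: ['cloud', 'dinosaur'] (min_width=14, slack=6)
Line 4: ['orange', 'spoon', 'laser'] (min_width=18, slack=2)
Line 5: ['problem', 'low', 'number'] (min_width=18, slack=2)
Line 6: ['morning', 'cloud'] (min_width=13, slack=7)
Line 7: ['chapter', 'as', 'tired'] (min_width=16, slack=4)
Line 8: ['data', 'one', 'end', 'cloud'] (min_width=18, slack=2)
Line 9: ['forest', 'support', 'it'] (min_width=17, slack=3)
Total lines: 9

Answer: 9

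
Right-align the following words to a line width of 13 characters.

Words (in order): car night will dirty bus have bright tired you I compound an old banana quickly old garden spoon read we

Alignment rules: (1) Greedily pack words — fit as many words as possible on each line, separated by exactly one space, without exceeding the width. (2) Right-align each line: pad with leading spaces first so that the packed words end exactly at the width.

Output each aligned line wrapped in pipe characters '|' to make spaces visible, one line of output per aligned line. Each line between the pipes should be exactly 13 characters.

Answer: |    car night|
|   will dirty|
|     bus have|
| bright tired|
|        you I|
|  compound an|
|   old banana|
|  quickly old|
| garden spoon|
|      read we|

Derivation:
Line 1: ['car', 'night'] (min_width=9, slack=4)
Line 2: ['will', 'dirty'] (min_width=10, slack=3)
Line 3: ['bus', 'have'] (min_width=8, slack=5)
Line 4: ['bright', 'tired'] (min_width=12, slack=1)
Line 5: ['you', 'I'] (min_width=5, slack=8)
Line 6: ['compound', 'an'] (min_width=11, slack=2)
Line 7: ['old', 'banana'] (min_width=10, slack=3)
Line 8: ['quickly', 'old'] (min_width=11, slack=2)
Line 9: ['garden', 'spoon'] (min_width=12, slack=1)
Line 10: ['read', 'we'] (min_width=7, slack=6)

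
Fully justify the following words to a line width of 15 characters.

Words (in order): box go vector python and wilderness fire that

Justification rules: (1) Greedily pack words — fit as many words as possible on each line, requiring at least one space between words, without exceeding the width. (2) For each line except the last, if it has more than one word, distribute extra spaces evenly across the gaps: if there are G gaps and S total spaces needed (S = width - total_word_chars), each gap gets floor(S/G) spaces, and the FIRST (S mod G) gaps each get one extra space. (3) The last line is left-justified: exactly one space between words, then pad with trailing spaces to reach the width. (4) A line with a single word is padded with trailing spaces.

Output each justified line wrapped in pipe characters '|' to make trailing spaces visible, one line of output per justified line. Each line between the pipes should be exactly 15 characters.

Answer: |box  go  vector|
|python      and|
|wilderness fire|
|that           |

Derivation:
Line 1: ['box', 'go', 'vector'] (min_width=13, slack=2)
Line 2: ['python', 'and'] (min_width=10, slack=5)
Line 3: ['wilderness', 'fire'] (min_width=15, slack=0)
Line 4: ['that'] (min_width=4, slack=11)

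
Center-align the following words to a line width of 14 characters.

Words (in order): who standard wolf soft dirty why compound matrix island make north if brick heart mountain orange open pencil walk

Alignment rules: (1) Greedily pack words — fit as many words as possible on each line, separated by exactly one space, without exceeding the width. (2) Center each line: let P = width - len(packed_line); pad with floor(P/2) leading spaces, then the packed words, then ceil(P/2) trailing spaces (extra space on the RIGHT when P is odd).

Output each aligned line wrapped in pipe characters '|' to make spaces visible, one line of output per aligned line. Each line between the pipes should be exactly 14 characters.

Line 1: ['who', 'standard'] (min_width=12, slack=2)
Line 2: ['wolf', 'soft'] (min_width=9, slack=5)
Line 3: ['dirty', 'why'] (min_width=9, slack=5)
Line 4: ['compound'] (min_width=8, slack=6)
Line 5: ['matrix', 'island'] (min_width=13, slack=1)
Line 6: ['make', 'north', 'if'] (min_width=13, slack=1)
Line 7: ['brick', 'heart'] (min_width=11, slack=3)
Line 8: ['mountain'] (min_width=8, slack=6)
Line 9: ['orange', 'open'] (min_width=11, slack=3)
Line 10: ['pencil', 'walk'] (min_width=11, slack=3)

Answer: | who standard |
|  wolf soft   |
|  dirty why   |
|   compound   |
|matrix island |
|make north if |
| brick heart  |
|   mountain   |
| orange open  |
| pencil walk  |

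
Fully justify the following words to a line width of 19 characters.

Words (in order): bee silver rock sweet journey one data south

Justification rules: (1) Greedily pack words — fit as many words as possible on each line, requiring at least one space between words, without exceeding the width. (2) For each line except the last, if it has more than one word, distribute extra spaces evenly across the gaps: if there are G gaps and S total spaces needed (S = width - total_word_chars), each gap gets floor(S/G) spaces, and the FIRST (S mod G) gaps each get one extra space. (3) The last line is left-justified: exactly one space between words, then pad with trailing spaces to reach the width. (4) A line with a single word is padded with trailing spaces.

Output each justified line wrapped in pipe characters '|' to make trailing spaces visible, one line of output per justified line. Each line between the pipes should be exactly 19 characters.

Line 1: ['bee', 'silver', 'rock'] (min_width=15, slack=4)
Line 2: ['sweet', 'journey', 'one'] (min_width=17, slack=2)
Line 3: ['data', 'south'] (min_width=10, slack=9)

Answer: |bee   silver   rock|
|sweet  journey  one|
|data south         |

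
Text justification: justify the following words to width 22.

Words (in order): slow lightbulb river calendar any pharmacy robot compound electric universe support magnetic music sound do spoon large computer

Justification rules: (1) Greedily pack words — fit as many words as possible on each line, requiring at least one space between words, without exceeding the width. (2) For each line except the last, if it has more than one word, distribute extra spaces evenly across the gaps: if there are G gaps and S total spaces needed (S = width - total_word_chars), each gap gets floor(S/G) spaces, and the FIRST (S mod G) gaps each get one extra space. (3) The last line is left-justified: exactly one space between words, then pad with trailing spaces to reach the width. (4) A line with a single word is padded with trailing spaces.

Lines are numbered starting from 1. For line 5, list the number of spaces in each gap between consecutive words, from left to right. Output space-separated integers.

Answer: 1 1

Derivation:
Line 1: ['slow', 'lightbulb', 'river'] (min_width=20, slack=2)
Line 2: ['calendar', 'any', 'pharmacy'] (min_width=21, slack=1)
Line 3: ['robot', 'compound'] (min_width=14, slack=8)
Line 4: ['electric', 'universe'] (min_width=17, slack=5)
Line 5: ['support', 'magnetic', 'music'] (min_width=22, slack=0)
Line 6: ['sound', 'do', 'spoon', 'large'] (min_width=20, slack=2)
Line 7: ['computer'] (min_width=8, slack=14)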